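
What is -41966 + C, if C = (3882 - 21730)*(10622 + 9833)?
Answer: -365122806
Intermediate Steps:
C = -365080840 (C = -17848*20455 = -365080840)
-41966 + C = -41966 - 365080840 = -365122806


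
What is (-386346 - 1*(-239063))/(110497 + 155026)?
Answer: -147283/265523 ≈ -0.55469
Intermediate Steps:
(-386346 - 1*(-239063))/(110497 + 155026) = (-386346 + 239063)/265523 = -147283*1/265523 = -147283/265523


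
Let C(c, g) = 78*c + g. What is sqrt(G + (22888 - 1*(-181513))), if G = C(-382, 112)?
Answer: 9*sqrt(2157) ≈ 417.99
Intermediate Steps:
C(c, g) = g + 78*c
G = -29684 (G = 112 + 78*(-382) = 112 - 29796 = -29684)
sqrt(G + (22888 - 1*(-181513))) = sqrt(-29684 + (22888 - 1*(-181513))) = sqrt(-29684 + (22888 + 181513)) = sqrt(-29684 + 204401) = sqrt(174717) = 9*sqrt(2157)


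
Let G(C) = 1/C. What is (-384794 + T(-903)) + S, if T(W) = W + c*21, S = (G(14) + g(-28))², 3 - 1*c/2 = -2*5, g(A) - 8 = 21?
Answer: -75323947/196 ≈ -3.8431e+5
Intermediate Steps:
g(A) = 29 (g(A) = 8 + 21 = 29)
c = 26 (c = 6 - (-4)*5 = 6 - 2*(-10) = 6 + 20 = 26)
S = 165649/196 (S = (1/14 + 29)² = (407/14)² = 165649/196 ≈ 845.15)
T(W) = 546 + W (T(W) = W + 26*21 = W + 546 = 546 + W)
(-384794 + T(-903)) + S = (-384794 + (546 - 903)) + 165649/196 = (-384794 - 357) + 165649/196 = -385151 + 165649/196 = -75323947/196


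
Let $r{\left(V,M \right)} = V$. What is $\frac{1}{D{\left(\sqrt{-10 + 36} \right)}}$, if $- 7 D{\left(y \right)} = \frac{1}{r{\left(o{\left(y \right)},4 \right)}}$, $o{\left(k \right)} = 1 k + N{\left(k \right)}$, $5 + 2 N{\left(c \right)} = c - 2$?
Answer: $\frac{49}{2} - \frac{21 \sqrt{26}}{2} \approx -29.04$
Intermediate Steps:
$N{\left(c \right)} = - \frac{7}{2} + \frac{c}{2}$ ($N{\left(c \right)} = - \frac{5}{2} + \frac{c - 2}{2} = - \frac{5}{2} + \frac{-2 + c}{2} = - \frac{5}{2} + \left(-1 + \frac{c}{2}\right) = - \frac{7}{2} + \frac{c}{2}$)
$o{\left(k \right)} = - \frac{7}{2} + \frac{3 k}{2}$ ($o{\left(k \right)} = 1 k + \left(- \frac{7}{2} + \frac{k}{2}\right) = k + \left(- \frac{7}{2} + \frac{k}{2}\right) = - \frac{7}{2} + \frac{3 k}{2}$)
$D{\left(y \right)} = - \frac{1}{7 \left(- \frac{7}{2} + \frac{3 y}{2}\right)}$
$\frac{1}{D{\left(\sqrt{-10 + 36} \right)}} = \frac{1}{\left(-2\right) \frac{1}{-49 + 21 \sqrt{-10 + 36}}} = \frac{1}{\left(-2\right) \frac{1}{-49 + 21 \sqrt{26}}} = \frac{49}{2} - \frac{21 \sqrt{26}}{2}$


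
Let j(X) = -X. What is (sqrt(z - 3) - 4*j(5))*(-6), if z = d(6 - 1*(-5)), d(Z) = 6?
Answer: -120 - 6*sqrt(3) ≈ -130.39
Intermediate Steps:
z = 6
(sqrt(z - 3) - 4*j(5))*(-6) = (sqrt(6 - 3) - (-4)*5)*(-6) = (sqrt(3) - 4*(-5))*(-6) = (sqrt(3) + 20)*(-6) = (20 + sqrt(3))*(-6) = -120 - 6*sqrt(3)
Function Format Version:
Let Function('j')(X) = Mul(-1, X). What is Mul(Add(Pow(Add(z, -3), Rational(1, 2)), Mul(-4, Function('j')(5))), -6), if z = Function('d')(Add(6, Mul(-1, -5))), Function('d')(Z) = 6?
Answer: Add(-120, Mul(-6, Pow(3, Rational(1, 2)))) ≈ -130.39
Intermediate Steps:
z = 6
Mul(Add(Pow(Add(z, -3), Rational(1, 2)), Mul(-4, Function('j')(5))), -6) = Mul(Add(Pow(Add(6, -3), Rational(1, 2)), Mul(-4, Mul(-1, 5))), -6) = Mul(Add(Pow(3, Rational(1, 2)), Mul(-4, -5)), -6) = Mul(Add(Pow(3, Rational(1, 2)), 20), -6) = Mul(Add(20, Pow(3, Rational(1, 2))), -6) = Add(-120, Mul(-6, Pow(3, Rational(1, 2))))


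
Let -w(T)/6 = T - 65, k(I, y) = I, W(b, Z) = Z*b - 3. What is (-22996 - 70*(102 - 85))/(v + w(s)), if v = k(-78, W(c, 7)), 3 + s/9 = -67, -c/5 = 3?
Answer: -4031/682 ≈ -5.9106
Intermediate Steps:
c = -15 (c = -5*3 = -15)
s = -630 (s = -27 + 9*(-67) = -27 - 603 = -630)
W(b, Z) = -3 + Z*b
w(T) = 390 - 6*T (w(T) = -6*(T - 65) = -6*(-65 + T) = 390 - 6*T)
v = -78
(-22996 - 70*(102 - 85))/(v + w(s)) = (-22996 - 70*(102 - 85))/(-78 + (390 - 6*(-630))) = (-22996 - 70*17)/(-78 + (390 + 3780)) = (-22996 - 1190)/(-78 + 4170) = -24186/4092 = -24186*1/4092 = -4031/682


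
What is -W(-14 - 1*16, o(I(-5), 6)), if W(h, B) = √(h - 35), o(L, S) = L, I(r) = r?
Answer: -I*√65 ≈ -8.0623*I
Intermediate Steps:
W(h, B) = √(-35 + h)
-W(-14 - 1*16, o(I(-5), 6)) = -√(-35 + (-14 - 1*16)) = -√(-35 + (-14 - 16)) = -√(-35 - 30) = -√(-65) = -I*√65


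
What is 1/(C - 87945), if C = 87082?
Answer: -1/863 ≈ -0.0011587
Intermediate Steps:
1/(C - 87945) = 1/(87082 - 87945) = 1/(-863) = -1/863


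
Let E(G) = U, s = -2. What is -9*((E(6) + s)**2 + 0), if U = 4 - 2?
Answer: 0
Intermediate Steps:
U = 2
E(G) = 2
-9*((E(6) + s)**2 + 0) = -9*((2 - 2)**2 + 0) = -9*(0**2 + 0) = -9*(0 + 0) = -9*0 = 0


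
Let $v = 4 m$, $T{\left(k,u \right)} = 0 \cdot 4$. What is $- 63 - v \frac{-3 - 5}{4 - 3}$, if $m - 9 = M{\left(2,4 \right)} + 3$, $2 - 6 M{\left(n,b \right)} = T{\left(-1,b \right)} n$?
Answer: $-24864$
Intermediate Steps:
$T{\left(k,u \right)} = 0$
$M{\left(n,b \right)} = \frac{1}{3}$ ($M{\left(n,b \right)} = \frac{1}{3} - \frac{0 n}{6} = \frac{1}{3} - 0 = \frac{1}{3} + 0 = \frac{1}{3}$)
$m = \frac{37}{3}$ ($m = 9 + \left(\frac{1}{3} + 3\right) = 9 + \frac{10}{3} = \frac{37}{3} \approx 12.333$)
$v = \frac{148}{3}$ ($v = 4 \cdot \frac{37}{3} = \frac{148}{3} \approx 49.333$)
$- 63 - v \frac{-3 - 5}{4 - 3} = - 63 \left(-1\right) \frac{148}{3} \frac{-3 - 5}{4 - 3} = - 63 \left(- \frac{148 \left(- \frac{8}{1}\right)}{3}\right) = - 63 \left(- \frac{148 \left(\left(-8\right) 1\right)}{3}\right) = - 63 \left(\left(- \frac{148}{3}\right) \left(-8\right)\right) = \left(-63\right) \frac{1184}{3} = -24864$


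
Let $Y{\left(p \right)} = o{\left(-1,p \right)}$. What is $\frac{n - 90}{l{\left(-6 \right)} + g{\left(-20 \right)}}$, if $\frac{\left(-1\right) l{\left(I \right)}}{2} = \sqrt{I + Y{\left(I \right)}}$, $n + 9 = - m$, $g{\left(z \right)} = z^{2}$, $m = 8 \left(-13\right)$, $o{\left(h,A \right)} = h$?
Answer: $\frac{500}{40007} + \frac{5 i \sqrt{7}}{80014} \approx 0.012498 + 0.00016533 i$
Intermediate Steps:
$m = -104$
$Y{\left(p \right)} = -1$
$n = 95$ ($n = -9 - -104 = -9 + 104 = 95$)
$l{\left(I \right)} = - 2 \sqrt{-1 + I}$ ($l{\left(I \right)} = - 2 \sqrt{I - 1} = - 2 \sqrt{-1 + I}$)
$\frac{n - 90}{l{\left(-6 \right)} + g{\left(-20 \right)}} = \frac{95 - 90}{- 2 \sqrt{-1 - 6} + \left(-20\right)^{2}} = \frac{5}{- 2 \sqrt{-7} + 400} = \frac{5}{- 2 i \sqrt{7} + 400} = \frac{5}{400 - 2 i \sqrt{7}}$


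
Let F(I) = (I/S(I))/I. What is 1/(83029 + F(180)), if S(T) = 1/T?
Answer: 1/83209 ≈ 1.2018e-5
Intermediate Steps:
S(T) = 1/T
F(I) = I (F(I) = (I/(1/I))/I = (I*I)/I = I²/I = I)
1/(83029 + F(180)) = 1/(83029 + 180) = 1/83209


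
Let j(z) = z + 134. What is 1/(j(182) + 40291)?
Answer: 1/40607 ≈ 2.4626e-5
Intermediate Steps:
j(z) = 134 + z
1/(j(182) + 40291) = 1/((134 + 182) + 40291) = 1/(316 + 40291) = 1/40607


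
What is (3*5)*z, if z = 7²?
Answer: 735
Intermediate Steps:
z = 49
(3*5)*z = (3*5)*49 = 15*49 = 735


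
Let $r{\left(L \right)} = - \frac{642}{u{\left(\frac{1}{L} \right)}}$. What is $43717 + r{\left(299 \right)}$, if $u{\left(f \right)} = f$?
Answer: $-148241$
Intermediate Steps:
$r{\left(L \right)} = - 642 L$ ($r{\left(L \right)} = - \frac{642}{\frac{1}{L}} = - 642 L$)
$43717 + r{\left(299 \right)} = 43717 - 191958 = -148241$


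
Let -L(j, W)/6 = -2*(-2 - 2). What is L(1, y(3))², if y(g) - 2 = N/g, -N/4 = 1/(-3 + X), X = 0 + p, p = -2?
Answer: 2304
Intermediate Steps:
X = -2 (X = 0 - 2 = -2)
N = ⅘ (N = -4/(-3 - 2) = -4/(-5) = -4*(-⅕) = ⅘ ≈ 0.80000)
y(g) = 2 + 4/(5*g)
L(j, W) = -48 (L(j, W) = -(-12)*(-2 - 2) = -(-12)*(-4) = -6*8 = -48)
L(1, y(3))² = (-48)² = 2304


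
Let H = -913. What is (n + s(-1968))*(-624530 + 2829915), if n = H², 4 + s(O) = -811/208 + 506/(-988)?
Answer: 558849893826315/304 ≈ 1.8383e+12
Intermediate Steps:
s(O) = -2557/304 (s(O) = -4 + (-811/208 + 506/(-988)) = -4 + (-811*1/208 + 506*(-1/988)) = -4 + (-811/208 - 253/494) = -4 - 1341/304 = -2557/304)
n = 833569 (n = (-913)² = 833569)
(n + s(-1968))*(-624530 + 2829915) = (833569 - 2557/304)*(-624530 + 2829915) = (253402419/304)*2205385 = 558849893826315/304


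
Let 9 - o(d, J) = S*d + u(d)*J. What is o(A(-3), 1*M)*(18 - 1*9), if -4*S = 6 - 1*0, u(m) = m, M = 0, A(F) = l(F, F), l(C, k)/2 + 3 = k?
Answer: -81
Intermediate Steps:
l(C, k) = -6 + 2*k
A(F) = -6 + 2*F
S = -3/2 (S = -(6 - 1*0)/4 = -(6 + 0)/4 = -¼*6 = -3/2 ≈ -1.5000)
o(d, J) = 9 + 3*d/2 - J*d (o(d, J) = 9 - (-3*d/2 + d*J) = 9 - (-3*d/2 + J*d) = 9 + (3*d/2 - J*d) = 9 + 3*d/2 - J*d)
o(A(-3), 1*M)*(18 - 1*9) = (9 + 3*(-6 + 2*(-3))/2 - 1*0*(-6 + 2*(-3)))*(18 - 1*9) = (9 + 3*(-6 - 6)/2 - 1*0*(-6 - 6))*(18 - 9) = (9 + (3/2)*(-12) - 1*0*(-12))*9 = (9 - 18 + 0)*9 = -9*9 = -81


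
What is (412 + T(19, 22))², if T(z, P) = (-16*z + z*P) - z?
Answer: 257049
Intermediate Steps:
T(z, P) = -17*z + P*z (T(z, P) = (-16*z + P*z) - z = -17*z + P*z)
(412 + T(19, 22))² = (412 + 19*(-17 + 22))² = (412 + 19*5)² = (412 + 95)² = 507² = 257049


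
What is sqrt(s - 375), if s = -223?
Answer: I*sqrt(598) ≈ 24.454*I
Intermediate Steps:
sqrt(s - 375) = sqrt(-223 - 375) = sqrt(-598) = I*sqrt(598)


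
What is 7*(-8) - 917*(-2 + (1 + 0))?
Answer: 861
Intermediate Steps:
7*(-8) - 917*(-2 + (1 + 0)) = -56 - 917*(-2 + 1) = -56 - 917*(-1) = -56 - 131*(-7) = -56 + 917 = 861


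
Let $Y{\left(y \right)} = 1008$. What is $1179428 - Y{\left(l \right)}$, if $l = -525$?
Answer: $1178420$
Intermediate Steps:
$1179428 - Y{\left(l \right)} = 1179428 - 1008 = 1178420$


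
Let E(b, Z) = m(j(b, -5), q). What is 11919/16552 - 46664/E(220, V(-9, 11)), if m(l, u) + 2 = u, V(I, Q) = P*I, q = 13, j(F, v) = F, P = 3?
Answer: -772251419/182072 ≈ -4241.5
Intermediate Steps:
V(I, Q) = 3*I
m(l, u) = -2 + u
E(b, Z) = 11 (E(b, Z) = -2 + 13 = 11)
11919/16552 - 46664/E(220, V(-9, 11)) = 11919/16552 - 46664/11 = -772251419/182072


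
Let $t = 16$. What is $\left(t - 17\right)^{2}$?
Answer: $1$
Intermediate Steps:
$\left(t - 17\right)^{2} = \left(16 - 17\right)^{2} = \left(-1\right)^{2} = 1$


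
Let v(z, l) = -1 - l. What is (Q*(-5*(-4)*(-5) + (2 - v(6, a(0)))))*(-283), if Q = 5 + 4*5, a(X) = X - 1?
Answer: 693350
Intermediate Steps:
a(X) = -1 + X
Q = 25 (Q = 5 + 20 = 25)
(Q*(-5*(-4)*(-5) + (2 - v(6, a(0)))))*(-283) = (25*(-5*(-4)*(-5) + (2 - (-1 - (-1 + 0)))))*(-283) = (25*(20*(-5) + (2 - (-1 - 1*(-1)))))*(-283) = (25*(-100 + (2 - (-1 + 1))))*(-283) = (25*(-100 + (2 - 1*0)))*(-283) = (25*(-100 + (2 + 0)))*(-283) = (25*(-100 + 2))*(-283) = (25*(-98))*(-283) = -2450*(-283) = 693350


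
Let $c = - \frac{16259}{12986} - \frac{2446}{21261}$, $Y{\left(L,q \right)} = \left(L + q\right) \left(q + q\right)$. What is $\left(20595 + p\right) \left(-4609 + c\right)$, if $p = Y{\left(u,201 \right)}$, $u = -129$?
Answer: $- \frac{21019412496787397}{92031782} \approx -2.2839 \cdot 10^{8}$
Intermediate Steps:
$Y{\left(L,q \right)} = 2 q \left(L + q\right)$ ($Y{\left(L,q \right)} = \left(L + q\right) 2 q = 2 q \left(L + q\right)$)
$p = 28944$ ($p = 2 \cdot 201 \left(-129 + 201\right) = 2 \cdot 201 \cdot 72 = 28944$)
$c = - \frac{377446355}{276095346}$ ($c = \left(-16259\right) \frac{1}{12986} - \frac{2446}{21261} = - \frac{16259}{12986} - \frac{2446}{21261} = - \frac{377446355}{276095346} \approx -1.3671$)
$\left(20595 + p\right) \left(-4609 + c\right) = \left(20595 + 28944\right) \left(-4609 - \frac{377446355}{276095346}\right) = 49539 \left(- \frac{1272900896069}{276095346}\right) = - \frac{21019412496787397}{92031782}$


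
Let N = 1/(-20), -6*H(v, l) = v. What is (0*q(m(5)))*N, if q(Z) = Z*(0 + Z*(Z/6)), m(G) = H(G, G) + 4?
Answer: 0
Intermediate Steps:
H(v, l) = -v/6
m(G) = 4 - G/6 (m(G) = -G/6 + 4 = 4 - G/6)
N = -1/20 ≈ -0.050000
q(Z) = Z**3/6 (q(Z) = Z*(0 + Z*(Z*(1/6))) = Z*(0 + Z*(Z/6)) = Z*(0 + Z**2/6) = Z*(Z**2/6) = Z**3/6)
(0*q(m(5)))*N = (0*((4 - 1/6*5)**3/6))*(-1/20) = (0*((4 - 5/6)**3/6))*(-1/20) = (0*((19/6)**3/6))*(-1/20) = (0*((1/6)*(6859/216)))*(-1/20) = (0*(6859/1296))*(-1/20) = 0*(-1/20) = 0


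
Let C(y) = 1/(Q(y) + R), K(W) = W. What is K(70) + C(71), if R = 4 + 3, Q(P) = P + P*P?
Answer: 358331/5119 ≈ 70.000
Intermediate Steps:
Q(P) = P + P**2
R = 7
C(y) = 1/(7 + y*(1 + y)) (C(y) = 1/(y*(1 + y) + 7) = 1/(7 + y*(1 + y)))
K(70) + C(71) = 70 + 1/(7 + 71*(1 + 71)) = 70 + 1/(7 + 71*72) = 70 + 1/(7 + 5112) = 70 + 1/5119 = 358331/5119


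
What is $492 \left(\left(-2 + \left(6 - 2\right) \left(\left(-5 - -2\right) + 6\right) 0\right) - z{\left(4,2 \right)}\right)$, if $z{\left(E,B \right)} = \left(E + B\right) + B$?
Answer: $-4920$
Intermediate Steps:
$z{\left(E,B \right)} = E + 2 B$ ($z{\left(E,B \right)} = \left(B + E\right) + B = E + 2 B$)
$492 \left(\left(-2 + \left(6 - 2\right) \left(\left(-5 - -2\right) + 6\right) 0\right) - z{\left(4,2 \right)}\right) = 492 \left(\left(-2 + \left(6 - 2\right) \left(\left(-5 - -2\right) + 6\right) 0\right) - \left(4 + 2 \cdot 2\right)\right) = 492 \left(\left(-2 + 4 \left(\left(-5 + 2\right) + 6\right) 0\right) - \left(4 + 4\right)\right) = 492 \left(\left(-2 + 4 \left(-3 + 6\right) 0\right) - 8\right) = 492 \left(\left(-2 + 4 \cdot 3 \cdot 0\right) - 8\right) = 492 \left(\left(-2 + 12 \cdot 0\right) - 8\right) = 492 \left(\left(-2 + 0\right) - 8\right) = 492 \left(-2 - 8\right) = 492 \left(-10\right) = -4920$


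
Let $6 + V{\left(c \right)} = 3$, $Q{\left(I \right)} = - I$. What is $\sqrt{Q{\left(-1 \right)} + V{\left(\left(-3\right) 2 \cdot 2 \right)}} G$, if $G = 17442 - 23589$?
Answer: $- 6147 i \sqrt{2} \approx - 8693.2 i$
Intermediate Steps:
$V{\left(c \right)} = -3$ ($V{\left(c \right)} = -6 + 3 = -3$)
$G = -6147$
$\sqrt{Q{\left(-1 \right)} + V{\left(\left(-3\right) 2 \cdot 2 \right)}} G = \sqrt{\left(-1\right) \left(-1\right) - 3} \left(-6147\right) = \sqrt{1 - 3} \left(-6147\right) = \sqrt{-2} \left(-6147\right) = i \sqrt{2} \left(-6147\right) = - 6147 i \sqrt{2}$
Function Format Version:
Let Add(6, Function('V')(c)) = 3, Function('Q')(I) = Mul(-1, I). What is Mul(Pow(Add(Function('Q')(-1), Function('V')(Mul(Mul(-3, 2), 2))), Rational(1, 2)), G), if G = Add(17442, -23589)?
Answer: Mul(-6147, I, Pow(2, Rational(1, 2))) ≈ Mul(-8693.2, I)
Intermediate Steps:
Function('V')(c) = -3 (Function('V')(c) = Add(-6, 3) = -3)
G = -6147
Mul(Pow(Add(Function('Q')(-1), Function('V')(Mul(Mul(-3, 2), 2))), Rational(1, 2)), G) = Mul(Pow(Add(Mul(-1, -1), -3), Rational(1, 2)), -6147) = Mul(Pow(Add(1, -3), Rational(1, 2)), -6147) = Mul(Pow(-2, Rational(1, 2)), -6147) = Mul(Mul(I, Pow(2, Rational(1, 2))), -6147) = Mul(-6147, I, Pow(2, Rational(1, 2)))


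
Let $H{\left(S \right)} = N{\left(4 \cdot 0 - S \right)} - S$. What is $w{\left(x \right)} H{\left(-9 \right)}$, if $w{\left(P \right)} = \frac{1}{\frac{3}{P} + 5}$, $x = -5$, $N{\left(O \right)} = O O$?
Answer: $\frac{225}{11} \approx 20.455$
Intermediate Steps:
$N{\left(O \right)} = O^{2}$
$w{\left(P \right)} = \frac{1}{5 + \frac{3}{P}}$
$H{\left(S \right)} = S^{2} - S$ ($H{\left(S \right)} = \left(4 \cdot 0 - S\right)^{2} - S = \left(0 - S\right)^{2} - S = \left(- S\right)^{2} - S = S^{2} - S$)
$w{\left(x \right)} H{\left(-9 \right)} = - \frac{5}{3 + 5 \left(-5\right)} \left(- 9 \left(-1 - 9\right)\right) = - \frac{5}{3 - 25} \left(\left(-9\right) \left(-10\right)\right) = - \frac{5}{-22} \cdot 90 = \left(-5\right) \left(- \frac{1}{22}\right) 90 = \frac{5}{22} \cdot 90 = \frac{225}{11}$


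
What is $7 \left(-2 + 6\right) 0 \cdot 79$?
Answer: $0$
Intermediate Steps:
$7 \left(-2 + 6\right) 0 \cdot 79 = 7 \cdot 4 \cdot 0 \cdot 79 = 7 \cdot 0 \cdot 79 = 0 \cdot 79 = 0$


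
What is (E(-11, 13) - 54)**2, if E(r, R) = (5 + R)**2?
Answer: 72900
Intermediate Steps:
(E(-11, 13) - 54)**2 = ((5 + 13)**2 - 54)**2 = (18**2 - 54)**2 = (324 - 54)**2 = 270**2 = 72900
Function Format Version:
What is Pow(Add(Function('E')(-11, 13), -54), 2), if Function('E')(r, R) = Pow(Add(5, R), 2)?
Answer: 72900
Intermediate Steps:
Pow(Add(Function('E')(-11, 13), -54), 2) = Pow(Add(Pow(Add(5, 13), 2), -54), 2) = Pow(Add(Pow(18, 2), -54), 2) = Pow(Add(324, -54), 2) = Pow(270, 2) = 72900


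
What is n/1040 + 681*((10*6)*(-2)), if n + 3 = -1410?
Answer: -84990213/1040 ≈ -81721.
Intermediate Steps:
n = -1413 (n = -3 - 1410 = -1413)
n/1040 + 681*((10*6)*(-2)) = -1413/1040 + 681*((10*6)*(-2)) = -1413*1/1040 + 681*(60*(-2)) = -1413/1040 + 681*(-120) = -1413/1040 - 81720 = -84990213/1040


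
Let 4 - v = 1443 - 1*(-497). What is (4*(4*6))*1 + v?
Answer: -1840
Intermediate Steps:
v = -1936 (v = 4 - (1443 - 1*(-497)) = 4 - (1443 + 497) = 4 - 1*1940 = 4 - 1940 = -1936)
(4*(4*6))*1 + v = (4*(4*6))*1 - 1936 = (4*24)*1 - 1936 = 96*1 - 1936 = 96 - 1936 = -1840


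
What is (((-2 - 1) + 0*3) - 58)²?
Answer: 3721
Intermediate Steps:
(((-2 - 1) + 0*3) - 58)² = ((-3 + 0) - 58)² = (-3 - 58)² = (-61)² = 3721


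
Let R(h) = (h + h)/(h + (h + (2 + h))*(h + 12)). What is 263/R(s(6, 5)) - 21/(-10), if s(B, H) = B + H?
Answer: 370288/55 ≈ 6732.5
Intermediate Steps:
R(h) = 2*h/(h + (2 + 2*h)*(12 + h)) (R(h) = (2*h)/(h + (2 + 2*h)*(12 + h)) = 2*h/(h + (2 + 2*h)*(12 + h)))
263/R(s(6, 5)) - 21/(-10) = 263/((2*(6 + 5)/(24 + 2*(6 + 5)**2 + 27*(6 + 5)))) - 21/(-10) = 263/((2*11/(24 + 2*11**2 + 27*11))) - 21*(-1/10) = 263/((2*11/(24 + 2*121 + 297))) + 21/10 = 263/((2*11/(24 + 242 + 297))) + 21/10 = 263/((2*11/563)) + 21/10 = 263/((2*11*(1/563))) + 21/10 = 263/(22/563) + 21/10 = 263*(563/22) + 21/10 = 148069/22 + 21/10 = 370288/55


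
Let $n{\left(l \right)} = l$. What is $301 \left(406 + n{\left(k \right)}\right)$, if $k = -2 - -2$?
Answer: $122206$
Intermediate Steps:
$k = 0$ ($k = -2 + 2 = 0$)
$301 \left(406 + n{\left(k \right)}\right) = 301 \left(406 + 0\right) = 301 \cdot 406 = 122206$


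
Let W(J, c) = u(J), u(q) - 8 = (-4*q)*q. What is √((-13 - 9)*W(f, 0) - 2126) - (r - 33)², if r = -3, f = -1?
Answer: -1296 + 3*I*√246 ≈ -1296.0 + 47.053*I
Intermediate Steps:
u(q) = 8 - 4*q² (u(q) = 8 + (-4*q)*q = 8 - 4*q²)
W(J, c) = 8 - 4*J²
√((-13 - 9)*W(f, 0) - 2126) - (r - 33)² = √((-13 - 9)*(8 - 4*(-1)²) - 2126) - (-3 - 33)² = √(-22*(8 - 4*1) - 2126) - 1*(-36)² = √(-22*(8 - 4) - 2126) - 1*1296 = √(-22*4 - 2126) - 1296 = √(-88 - 2126) - 1296 = √(-2214) - 1296 = 3*I*√246 - 1296 = -1296 + 3*I*√246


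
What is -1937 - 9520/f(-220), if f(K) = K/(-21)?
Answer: -31303/11 ≈ -2845.7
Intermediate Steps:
f(K) = -K/21 (f(K) = K*(-1/21) = -K/21)
-1937 - 9520/f(-220) = -1937 - 9520/((-1/21*(-220))) = -1937 - 9520/220/21 = -1937 - 9520*21/220 = -1937 - 1*9996/11 = -1937 - 9996/11 = -31303/11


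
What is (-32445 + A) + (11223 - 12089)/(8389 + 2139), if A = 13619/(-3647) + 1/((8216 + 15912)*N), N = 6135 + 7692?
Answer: -1855588919721470267/57185103079104 ≈ -32449.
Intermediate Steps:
N = 13827
A = -4543541577217/1216704320832 (A = 13619/(-3647) + 1/((8216 + 15912)*13827) = 13619*(-1/3647) + (1/13827)/24128 = -13619/3647 + (1/24128)*(1/13827) = -13619/3647 + 1/333617856 = -4543541577217/1216704320832 ≈ -3.7343)
(-32445 + A) + (11223 - 12089)/(8389 + 2139) = (-32445 - 4543541577217/1216704320832) + (11223 - 12089)/(8389 + 2139) = -39480515230971457/1216704320832 - 866/10528 = -39480515230971457/1216704320832 - 866*1/10528 = -39480515230971457/1216704320832 - 433/5264 = -1855588919721470267/57185103079104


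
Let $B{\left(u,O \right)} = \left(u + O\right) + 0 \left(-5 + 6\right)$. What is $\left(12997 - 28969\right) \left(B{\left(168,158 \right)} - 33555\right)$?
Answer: $530733588$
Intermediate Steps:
$B{\left(u,O \right)} = O + u$ ($B{\left(u,O \right)} = \left(O + u\right) + 0 \cdot 1 = \left(O + u\right) + 0 = O + u$)
$\left(12997 - 28969\right) \left(B{\left(168,158 \right)} - 33555\right) = \left(12997 - 28969\right) \left(\left(158 + 168\right) - 33555\right) = - 15972 \left(326 - 33555\right) = \left(-15972\right) \left(-33229\right) = 530733588$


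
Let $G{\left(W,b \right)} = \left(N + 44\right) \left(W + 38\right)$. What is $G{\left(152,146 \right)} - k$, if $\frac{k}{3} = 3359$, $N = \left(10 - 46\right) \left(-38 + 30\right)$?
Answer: $53003$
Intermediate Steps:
$N = 288$ ($N = \left(-36\right) \left(-8\right) = 288$)
$G{\left(W,b \right)} = 12616 + 332 W$ ($G{\left(W,b \right)} = \left(288 + 44\right) \left(W + 38\right) = 332 \left(38 + W\right) = 12616 + 332 W$)
$k = 10077$ ($k = 3 \cdot 3359 = 10077$)
$G{\left(152,146 \right)} - k = \left(12616 + 332 \cdot 152\right) - 10077 = \left(12616 + 50464\right) - 10077 = 63080 - 10077 = 53003$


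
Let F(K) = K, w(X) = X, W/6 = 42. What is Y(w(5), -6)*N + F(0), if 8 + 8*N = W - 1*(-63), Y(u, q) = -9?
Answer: -2763/8 ≈ -345.38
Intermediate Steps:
W = 252 (W = 6*42 = 252)
N = 307/8 (N = -1 + (252 - 1*(-63))/8 = -1 + (252 + 63)/8 = -1 + (⅛)*315 = -1 + 315/8 = 307/8 ≈ 38.375)
Y(w(5), -6)*N + F(0) = -9*307/8 + 0 = -2763/8 + 0 = -2763/8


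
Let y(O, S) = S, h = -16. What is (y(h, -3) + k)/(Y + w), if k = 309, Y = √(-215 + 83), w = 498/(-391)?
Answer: -4965309/1702358 - 7796931*I*√33/1702358 ≈ -2.9167 - 26.311*I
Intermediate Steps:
w = -498/391 (w = 498*(-1/391) = -498/391 ≈ -1.2737)
Y = 2*I*√33 (Y = √(-132) = 2*I*√33 ≈ 11.489*I)
(y(h, -3) + k)/(Y + w) = (-3 + 309)/(2*I*√33 - 498/391) = 306/(-498/391 + 2*I*√33)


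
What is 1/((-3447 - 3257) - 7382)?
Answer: -1/14086 ≈ -7.0993e-5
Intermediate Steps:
1/((-3447 - 3257) - 7382) = 1/(-6704 - 7382) = 1/(-14086) = -1/14086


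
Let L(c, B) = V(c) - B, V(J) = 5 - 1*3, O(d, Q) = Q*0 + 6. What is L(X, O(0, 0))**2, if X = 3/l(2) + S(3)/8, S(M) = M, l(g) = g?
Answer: 16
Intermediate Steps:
O(d, Q) = 6 (O(d, Q) = 0 + 6 = 6)
V(J) = 2 (V(J) = 5 - 3 = 2)
X = 15/8 (X = 3/2 + 3/8 = 15/8 ≈ 1.8750)
L(c, B) = 2 - B
L(X, O(0, 0))**2 = (2 - 1*6)**2 = (2 - 6)**2 = (-4)**2 = 16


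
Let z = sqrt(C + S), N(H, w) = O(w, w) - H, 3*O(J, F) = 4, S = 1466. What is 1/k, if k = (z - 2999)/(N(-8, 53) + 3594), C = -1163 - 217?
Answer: -6483838/5396349 - 2162*sqrt(86)/5396349 ≈ -1.2052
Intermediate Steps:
O(J, F) = 4/3 (O(J, F) = (1/3)*4 = 4/3)
C = -1380
N(H, w) = 4/3 - H
z = sqrt(86) (z = sqrt(-1380 + 1466) = sqrt(86) ≈ 9.2736)
k = -8997/10810 + 3*sqrt(86)/10810 (k = (sqrt(86) - 2999)/((4/3 - 1*(-8)) + 3594) = (-2999 + sqrt(86))/((4/3 + 8) + 3594) = (-2999 + sqrt(86))/(28/3 + 3594) = (-2999 + sqrt(86))/(10810/3) = (-2999 + sqrt(86))*(3/10810) = -8997/10810 + 3*sqrt(86)/10810 ≈ -0.82971)
1/k = 1/(-8997/10810 + 3*sqrt(86)/10810)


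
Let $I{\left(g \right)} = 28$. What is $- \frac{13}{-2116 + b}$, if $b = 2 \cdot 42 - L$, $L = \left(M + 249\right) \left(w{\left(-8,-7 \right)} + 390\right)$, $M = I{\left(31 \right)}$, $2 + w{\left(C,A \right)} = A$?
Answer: $\frac{13}{107569} \approx 0.00012085$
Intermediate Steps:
$w{\left(C,A \right)} = -2 + A$
$M = 28$
$L = 105537$ ($L = \left(28 + 249\right) \left(\left(-2 - 7\right) + 390\right) = 277 \left(-9 + 390\right) = 277 \cdot 381 = 105537$)
$b = -105453$ ($b = 2 \cdot 42 - 105537 = 84 - 105537 = -105453$)
$- \frac{13}{-2116 + b} = - \frac{13}{-2116 - 105453} = - \frac{13}{-107569} = \left(-13\right) \left(- \frac{1}{107569}\right) = \frac{13}{107569}$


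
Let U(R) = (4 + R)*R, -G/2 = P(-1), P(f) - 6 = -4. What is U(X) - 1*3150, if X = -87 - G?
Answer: 3407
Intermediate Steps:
P(f) = 2 (P(f) = 6 - 4 = 2)
G = -4 (G = -2*2 = -4)
X = -83 (X = -87 - 1*(-4) = -87 + 4 = -83)
U(R) = R*(4 + R)
U(X) - 1*3150 = -83*(4 - 83) - 1*3150 = -83*(-79) - 3150 = 6557 - 3150 = 3407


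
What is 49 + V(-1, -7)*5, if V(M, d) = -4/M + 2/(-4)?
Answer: 133/2 ≈ 66.500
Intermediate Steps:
V(M, d) = -½ - 4/M (V(M, d) = -4/M + 2*(-¼) = -4/M - ½ = -½ - 4/M)
49 + V(-1, -7)*5 = 49 + ((½)*(-8 - 1*(-1))/(-1))*5 = 49 + ((½)*(-1)*(-8 + 1))*5 = 49 + ((½)*(-1)*(-7))*5 = 49 + (7/2)*5 = 49 + 35/2 = 133/2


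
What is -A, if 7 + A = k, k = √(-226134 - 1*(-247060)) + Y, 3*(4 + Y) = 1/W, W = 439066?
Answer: 14489177/1317198 - √20926 ≈ -133.66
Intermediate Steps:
Y = -5268791/1317198 (Y = -4 + (⅓)/439066 = -4 + (⅓)*(1/439066) = -4 + 1/1317198 = -5268791/1317198 ≈ -4.0000)
k = -5268791/1317198 + √20926 (k = √(-226134 - 1*(-247060)) - 5268791/1317198 = √(-226134 + 247060) - 5268791/1317198 = √20926 - 5268791/1317198 = -5268791/1317198 + √20926 ≈ 140.66)
A = -14489177/1317198 + √20926 (A = -7 + (-5268791/1317198 + √20926) = -14489177/1317198 + √20926 ≈ 133.66)
-A = -(-14489177/1317198 + √20926) = 14489177/1317198 - √20926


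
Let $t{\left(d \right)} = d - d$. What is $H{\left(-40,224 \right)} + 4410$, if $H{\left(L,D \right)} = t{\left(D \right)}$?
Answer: $4410$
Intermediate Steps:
$t{\left(d \right)} = 0$
$H{\left(L,D \right)} = 0$
$H{\left(-40,224 \right)} + 4410 = 0 + 4410 = 4410$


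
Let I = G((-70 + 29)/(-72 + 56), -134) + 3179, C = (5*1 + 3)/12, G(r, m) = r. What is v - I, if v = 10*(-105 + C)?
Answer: -202795/48 ≈ -4224.9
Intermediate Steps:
C = 2/3 (C = (5 + 3)*(1/12) = 8*(1/12) = 2/3 ≈ 0.66667)
I = 50905/16 (I = (-70 + 29)/(-72 + 56) + 3179 = -41/(-16) + 3179 = -41*(-1/16) + 3179 = 41/16 + 3179 = 50905/16 ≈ 3181.6)
v = -3130/3 (v = 10*(-105 + 2/3) = 10*(-313/3) = -3130/3 ≈ -1043.3)
v - I = -3130/3 - 1*50905/16 = -3130/3 - 50905/16 = -202795/48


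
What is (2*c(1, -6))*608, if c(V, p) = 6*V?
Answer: 7296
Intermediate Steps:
(2*c(1, -6))*608 = (2*(6*1))*608 = (2*6)*608 = 12*608 = 7296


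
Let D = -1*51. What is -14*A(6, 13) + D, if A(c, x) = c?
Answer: -135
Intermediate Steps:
D = -51
-14*A(6, 13) + D = -14*6 - 51 = -84 - 51 = -135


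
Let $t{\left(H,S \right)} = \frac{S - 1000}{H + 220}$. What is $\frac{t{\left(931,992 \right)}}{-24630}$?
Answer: $\frac{4}{14174565} \approx 2.822 \cdot 10^{-7}$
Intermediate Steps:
$t{\left(H,S \right)} = \frac{-1000 + S}{220 + H}$
$\frac{t{\left(931,992 \right)}}{-24630} = \frac{\frac{1}{220 + 931} \left(-1000 + 992\right)}{-24630} = \frac{1}{1151} \left(-8\right) \left(- \frac{1}{24630}\right) = \left(- \frac{8}{1151}\right) \left(- \frac{1}{24630}\right) = \frac{4}{14174565}$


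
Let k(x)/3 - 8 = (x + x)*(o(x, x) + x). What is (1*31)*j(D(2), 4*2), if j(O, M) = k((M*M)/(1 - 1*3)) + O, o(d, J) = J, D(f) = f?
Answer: 381734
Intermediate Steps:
k(x) = 24 + 12*x**2 (k(x) = 24 + 3*((x + x)*(x + x)) = 24 + 3*((2*x)*(2*x)) = 24 + 3*(4*x**2) = 24 + 12*x**2)
j(O, M) = 24 + O + 3*M**4 (j(O, M) = (24 + 12*((M*M)/(1 - 1*3))**2) + O = (24 + 12*(M**2/(1 - 3))**2) + O = (24 + 12*(M**2/(-2))**2) + O = (24 + 12*(M**2*(-1/2))**2) + O = (24 + 12*(-M**2/2)**2) + O = (24 + 12*(M**4/4)) + O = (24 + 3*M**4) + O = 24 + O + 3*M**4)
(1*31)*j(D(2), 4*2) = (1*31)*(24 + 2 + 3*(4*2)**4) = 31*(24 + 2 + 3*8**4) = 31*(24 + 2 + 3*4096) = 31*(24 + 2 + 12288) = 31*12314 = 381734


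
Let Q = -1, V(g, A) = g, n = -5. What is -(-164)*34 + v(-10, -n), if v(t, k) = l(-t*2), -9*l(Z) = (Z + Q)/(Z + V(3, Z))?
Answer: 1154213/207 ≈ 5575.9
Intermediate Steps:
l(Z) = -(-1 + Z)/(9*(3 + Z)) (l(Z) = -(Z - 1)/(9*(Z + 3)) = -(-1 + Z)/(9*(3 + Z)))
v(t, k) = (1 + 2*t)/(9*(3 - 2*t)) (v(t, k) = (1 - (-t)*2)/(9*(3 - t*2)) = (1 - (-2)*t)/(9*(3 - 2*t)) = (1 + 2*t)/(9*(3 - 2*t)))
-(-164)*34 + v(-10, -n) = -(-164)*34 + (-1 - 2*(-10))/(9*(-3 + 2*(-10))) = -41*(-136) + (-1 + 20)/(9*(-3 - 20)) = 5576 + (⅑)*19/(-23) = 5576 + (⅑)*(-1/23)*19 = 5576 - 19/207 = 1154213/207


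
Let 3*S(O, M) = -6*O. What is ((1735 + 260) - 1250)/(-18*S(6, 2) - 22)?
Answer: 745/194 ≈ 3.8402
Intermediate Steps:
S(O, M) = -2*O (S(O, M) = (-6*O)/3 = -2*O)
((1735 + 260) - 1250)/(-18*S(6, 2) - 22) = ((1735 + 260) - 1250)/(-(-36)*6 - 22) = (1995 - 1250)/(-18*(-12) - 22) = 745/(216 - 22) = 745/194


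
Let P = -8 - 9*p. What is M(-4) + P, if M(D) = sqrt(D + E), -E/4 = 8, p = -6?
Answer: 46 + 6*I ≈ 46.0 + 6.0*I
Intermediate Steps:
E = -32 (E = -4*8 = -32)
P = 46 (P = -8 - 9*(-6) = -8 + 54 = 46)
M(D) = sqrt(-32 + D) (M(D) = sqrt(D - 32) = sqrt(-32 + D))
M(-4) + P = sqrt(-32 - 4) + 46 = sqrt(-36) + 46 = 6*I + 46 = 46 + 6*I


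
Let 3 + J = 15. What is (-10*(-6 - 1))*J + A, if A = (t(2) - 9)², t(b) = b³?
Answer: 841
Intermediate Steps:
J = 12 (J = -3 + 15 = 12)
A = 1 (A = (2³ - 9)² = (8 - 9)² = (-1)² = 1)
(-10*(-6 - 1))*J + A = -10*(-6 - 1)*12 + 1 = -10*(-7)*12 + 1 = 70*12 + 1 = 840 + 1 = 841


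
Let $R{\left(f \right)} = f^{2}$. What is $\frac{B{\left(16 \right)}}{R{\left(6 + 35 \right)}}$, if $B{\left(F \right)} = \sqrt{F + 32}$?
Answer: $\frac{4 \sqrt{3}}{1681} \approx 0.0041215$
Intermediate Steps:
$B{\left(F \right)} = \sqrt{32 + F}$
$\frac{B{\left(16 \right)}}{R{\left(6 + 35 \right)}} = \frac{\sqrt{32 + 16}}{\left(6 + 35\right)^{2}} = \frac{\sqrt{48}}{41^{2}} = \frac{4 \sqrt{3}}{1681}$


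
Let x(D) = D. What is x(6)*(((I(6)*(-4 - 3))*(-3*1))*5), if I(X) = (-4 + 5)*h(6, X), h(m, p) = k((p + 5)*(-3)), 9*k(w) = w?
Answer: -2310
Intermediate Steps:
k(w) = w/9
h(m, p) = -5/3 - p/3 (h(m, p) = ((p + 5)*(-3))/9 = ((5 + p)*(-3))/9 = (-15 - 3*p)/9 = -5/3 - p/3)
I(X) = -5/3 - X/3 (I(X) = (-4 + 5)*(-5/3 - X/3) = 1*(-5/3 - X/3) = -5/3 - X/3)
x(6)*(((I(6)*(-4 - 3))*(-3*1))*5) = 6*((((-5/3 - ⅓*6)*(-4 - 3))*(-3*1))*5) = 6*((((-5/3 - 2)*(-7))*(-3))*5) = 6*((-11/3*(-7)*(-3))*5) = 6*(((77/3)*(-3))*5) = 6*(-77*5) = 6*(-385) = -2310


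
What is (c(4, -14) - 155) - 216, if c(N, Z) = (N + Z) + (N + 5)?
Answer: -372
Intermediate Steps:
c(N, Z) = 5 + Z + 2*N (c(N, Z) = (N + Z) + (5 + N) = 5 + Z + 2*N)
(c(4, -14) - 155) - 216 = ((5 - 14 + 2*4) - 155) - 216 = ((5 - 14 + 8) - 155) - 216 = (-1 - 155) - 216 = -156 - 216 = -372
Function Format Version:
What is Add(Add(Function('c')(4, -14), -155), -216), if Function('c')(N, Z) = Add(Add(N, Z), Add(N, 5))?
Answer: -372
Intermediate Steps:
Function('c')(N, Z) = Add(5, Z, Mul(2, N)) (Function('c')(N, Z) = Add(Add(N, Z), Add(5, N)) = Add(5, Z, Mul(2, N)))
Add(Add(Function('c')(4, -14), -155), -216) = Add(Add(Add(5, -14, Mul(2, 4)), -155), -216) = Add(Add(Add(5, -14, 8), -155), -216) = Add(Add(-1, -155), -216) = Add(-156, -216) = -372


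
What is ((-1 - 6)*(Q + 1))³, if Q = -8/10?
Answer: -343/125 ≈ -2.7440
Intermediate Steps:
Q = -⅘ (Q = -8*⅒ = -⅘ ≈ -0.80000)
((-1 - 6)*(Q + 1))³ = ((-1 - 6)*(-⅘ + 1))³ = (-7*⅕)³ = (-7/5)³ = -343/125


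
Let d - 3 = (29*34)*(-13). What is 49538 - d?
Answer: 62353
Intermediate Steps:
d = -12815 (d = 3 + (29*34)*(-13) = 3 + 986*(-13) = 3 - 12818 = -12815)
49538 - d = 49538 - 1*(-12815) = 49538 + 12815 = 62353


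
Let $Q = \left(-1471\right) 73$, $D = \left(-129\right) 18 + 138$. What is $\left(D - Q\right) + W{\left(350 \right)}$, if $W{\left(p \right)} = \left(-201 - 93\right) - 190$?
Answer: $104715$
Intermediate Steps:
$D = -2184$ ($D = -2322 + 138 = -2184$)
$W{\left(p \right)} = -484$ ($W{\left(p \right)} = -294 - 190 = -484$)
$Q = -107383$
$\left(D - Q\right) + W{\left(350 \right)} = \left(-2184 - -107383\right) - 484 = \left(-2184 + 107383\right) - 484 = 105199 - 484 = 104715$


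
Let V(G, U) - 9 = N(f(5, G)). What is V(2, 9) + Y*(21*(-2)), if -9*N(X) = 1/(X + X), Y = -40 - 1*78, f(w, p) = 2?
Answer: 178739/36 ≈ 4965.0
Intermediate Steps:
Y = -118 (Y = -40 - 78 = -118)
N(X) = -1/(18*X) (N(X) = -1/(9*(X + X)) = -1/(2*X)/9 = -1/(18*X))
V(G, U) = 323/36 (V(G, U) = 9 - 1/18/2 = 9 - 1/18*½ = 9 - 1/36 = 323/36)
V(2, 9) + Y*(21*(-2)) = 323/36 - 2478*(-2) = 323/36 - 118*(-42) = 323/36 + 4956 = 178739/36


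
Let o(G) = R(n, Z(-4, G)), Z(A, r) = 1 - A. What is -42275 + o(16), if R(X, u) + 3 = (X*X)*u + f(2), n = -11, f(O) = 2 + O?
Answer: -41669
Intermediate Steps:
R(X, u) = 1 + u*X**2 (R(X, u) = -3 + ((X*X)*u + (2 + 2)) = -3 + (X**2*u + 4) = -3 + (u*X**2 + 4) = -3 + (4 + u*X**2) = 1 + u*X**2)
o(G) = 606 (o(G) = 1 + (1 - 1*(-4))*(-11)**2 = 1 + (1 + 4)*121 = 1 + 5*121 = 1 + 605 = 606)
-42275 + o(16) = -42275 + 606 = -41669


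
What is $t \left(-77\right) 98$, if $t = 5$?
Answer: $-37730$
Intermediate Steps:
$t \left(-77\right) 98 = 5 \left(-77\right) 98 = \left(-385\right) 98 = -37730$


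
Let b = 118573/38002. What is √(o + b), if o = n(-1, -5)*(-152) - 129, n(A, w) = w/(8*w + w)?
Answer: I*√1855617480938/114006 ≈ 11.949*I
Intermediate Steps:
n(A, w) = ⅑ (n(A, w) = w/((9*w)) = w*(1/(9*w)) = ⅑)
o = -1313/9 (o = (⅑)*(-152) - 129 = -152/9 - 129 = -1313/9 ≈ -145.89)
b = 118573/38002 (b = 118573*(1/38002) = 118573/38002 ≈ 3.1202)
√(o + b) = √(-1313/9 + 118573/38002) = √(-48829469/342018) = I*√1855617480938/114006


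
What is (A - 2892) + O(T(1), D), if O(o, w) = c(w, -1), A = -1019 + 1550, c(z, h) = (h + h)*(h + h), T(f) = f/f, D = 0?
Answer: -2357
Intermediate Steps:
T(f) = 1
c(z, h) = 4*h**2 (c(z, h) = (2*h)*(2*h) = 4*h**2)
A = 531
O(o, w) = 4 (O(o, w) = 4*(-1)**2 = 4*1 = 4)
(A - 2892) + O(T(1), D) = (531 - 2892) + 4 = -2361 + 4 = -2357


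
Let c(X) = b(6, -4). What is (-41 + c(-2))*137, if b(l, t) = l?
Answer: -4795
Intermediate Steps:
c(X) = 6
(-41 + c(-2))*137 = (-41 + 6)*137 = -35*137 = -4795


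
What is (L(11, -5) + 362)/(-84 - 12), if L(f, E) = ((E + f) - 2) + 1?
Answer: -367/96 ≈ -3.8229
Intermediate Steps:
L(f, E) = -1 + E + f (L(f, E) = (-2 + E + f) + 1 = -1 + E + f)
(L(11, -5) + 362)/(-84 - 12) = ((-1 - 5 + 11) + 362)/(-84 - 12) = (5 + 362)/(-96) = 367*(-1/96) = -367/96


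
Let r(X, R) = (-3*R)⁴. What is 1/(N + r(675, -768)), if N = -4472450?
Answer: 1/28179275956606 ≈ 3.5487e-14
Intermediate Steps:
r(X, R) = 81*R⁴
1/(N + r(675, -768)) = 1/(-4472450 + 81*(-768)⁴) = 1/(-4472450 + 81*347892350976) = 1/(-4472450 + 28179280429056) = 1/28179275956606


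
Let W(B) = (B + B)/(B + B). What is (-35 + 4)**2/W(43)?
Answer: 961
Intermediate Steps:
W(B) = 1 (W(B) = (2*B)/((2*B)) = (2*B)*(1/(2*B)) = 1)
(-35 + 4)**2/W(43) = (-35 + 4)**2/1 = (-31)**2*1 = 961*1 = 961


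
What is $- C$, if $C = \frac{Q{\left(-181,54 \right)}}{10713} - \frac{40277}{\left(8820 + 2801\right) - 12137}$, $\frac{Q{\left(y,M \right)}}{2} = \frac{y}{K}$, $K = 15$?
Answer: $- \frac{2157375241}{27639540} \approx -78.054$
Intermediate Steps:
$Q{\left(y,M \right)} = \frac{2 y}{15}$ ($Q{\left(y,M \right)} = 2 \frac{y}{15} = \frac{2 y}{15}$)
$C = \frac{2157375241}{27639540}$ ($C = \frac{\frac{2}{15} \left(-181\right)}{10713} - \frac{40277}{\left(8820 + 2801\right) - 12137} = \left(- \frac{362}{15}\right) \frac{1}{10713} - \frac{40277}{11621 - 12137} = - \frac{362}{160695} - \frac{40277}{-516} = - \frac{362}{160695} - - \frac{40277}{516} = - \frac{362}{160695} + \frac{40277}{516} = \frac{2157375241}{27639540} \approx 78.054$)
$- C = \left(-1\right) \frac{2157375241}{27639540} = - \frac{2157375241}{27639540}$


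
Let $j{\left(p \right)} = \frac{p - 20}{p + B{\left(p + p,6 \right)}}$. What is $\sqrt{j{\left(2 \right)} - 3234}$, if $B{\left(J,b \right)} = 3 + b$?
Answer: $\frac{2 i \sqrt{97878}}{11} \approx 56.883 i$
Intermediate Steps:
$j{\left(p \right)} = \frac{-20 + p}{9 + p}$ ($j{\left(p \right)} = \frac{p - 20}{p + \left(3 + 6\right)} = \frac{-20 + p}{p + 9} = \frac{-20 + p}{9 + p}$)
$\sqrt{j{\left(2 \right)} - 3234} = \sqrt{\frac{-20 + 2}{9 + 2} - 3234} = \sqrt{\frac{1}{11} \left(-18\right) - 3234} = \sqrt{- \frac{18}{11} - 3234} = \sqrt{- \frac{35592}{11}} = \frac{2 i \sqrt{97878}}{11}$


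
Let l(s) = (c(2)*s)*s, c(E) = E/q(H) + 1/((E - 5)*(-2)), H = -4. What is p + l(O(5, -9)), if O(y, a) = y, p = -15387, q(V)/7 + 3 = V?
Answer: -4522853/294 ≈ -15384.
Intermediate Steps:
q(V) = -21 + 7*V
c(E) = -1/(2*(-5 + E)) - E/49 (c(E) = E/(-21 + 7*(-4)) + 1/((E - 5)*(-2)) = E/(-21 - 28) - 1/2/(-5 + E) = E/(-49) - 1/(2*(-5 + E)) = E*(-1/49) - 1/(2*(-5 + E)) = -E/49 - 1/(2*(-5 + E)) = -1/(2*(-5 + E)) - E/49)
l(s) = 37*s**2/294 (l(s) = (((-49 - 2*2**2 + 10*2)/(98*(-5 + 2)))*s)*s = (((1/98)*(-49 - 2*4 + 20)/(-3))*s)*s = (((1/98)*(-1/3)*(-49 - 8 + 20))*s)*s = (((1/98)*(-1/3)*(-37))*s)*s = (37*s/294)*s = 37*s**2/294)
p + l(O(5, -9)) = -15387 + (37/294)*5**2 = -15387 + (37/294)*25 = -15387 + 925/294 = -4522853/294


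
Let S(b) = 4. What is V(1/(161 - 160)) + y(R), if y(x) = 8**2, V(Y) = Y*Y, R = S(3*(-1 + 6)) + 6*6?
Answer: 65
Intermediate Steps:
R = 40 (R = 4 + 6*6 = 4 + 36 = 40)
V(Y) = Y**2
y(x) = 64
V(1/(161 - 160)) + y(R) = (1/(161 - 160))**2 + 64 = (1/1)**2 + 64 = 1**2 + 64 = 1 + 64 = 65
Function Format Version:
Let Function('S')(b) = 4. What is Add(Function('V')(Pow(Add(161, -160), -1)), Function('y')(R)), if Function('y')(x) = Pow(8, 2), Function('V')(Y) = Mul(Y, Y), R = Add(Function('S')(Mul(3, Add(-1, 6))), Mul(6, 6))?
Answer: 65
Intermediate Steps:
R = 40 (R = Add(4, Mul(6, 6)) = Add(4, 36) = 40)
Function('V')(Y) = Pow(Y, 2)
Function('y')(x) = 64
Add(Function('V')(Pow(Add(161, -160), -1)), Function('y')(R)) = Add(Pow(Pow(Add(161, -160), -1), 2), 64) = Add(Pow(Pow(1, -1), 2), 64) = Add(Pow(1, 2), 64) = Add(1, 64) = 65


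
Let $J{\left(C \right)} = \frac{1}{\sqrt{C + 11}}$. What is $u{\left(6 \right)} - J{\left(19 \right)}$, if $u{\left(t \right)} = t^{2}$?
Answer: $36 - \frac{\sqrt{30}}{30} \approx 35.817$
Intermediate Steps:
$J{\left(C \right)} = \frac{1}{\sqrt{11 + C}}$
$u{\left(6 \right)} - J{\left(19 \right)} = 6^{2} - \frac{1}{\sqrt{11 + 19}} = 36 - \frac{1}{\sqrt{30}} = 36 - \frac{\sqrt{30}}{30}$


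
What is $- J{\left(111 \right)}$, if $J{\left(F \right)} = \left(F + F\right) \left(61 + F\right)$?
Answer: $-38184$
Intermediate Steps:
$J{\left(F \right)} = 2 F \left(61 + F\right)$
$- J{\left(111 \right)} = - 2 \cdot 111 \left(61 + 111\right) = - 2 \cdot 111 \cdot 172 = \left(-1\right) 38184 = -38184$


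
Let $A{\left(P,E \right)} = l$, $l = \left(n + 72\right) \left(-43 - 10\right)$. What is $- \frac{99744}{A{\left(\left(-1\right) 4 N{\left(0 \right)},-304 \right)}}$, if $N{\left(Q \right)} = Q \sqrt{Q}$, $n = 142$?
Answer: $\frac{49872}{5671} \approx 8.7942$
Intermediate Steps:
$l = -11342$ ($l = \left(142 + 72\right) \left(-43 - 10\right) = 214 \left(-53\right) = -11342$)
$N{\left(Q \right)} = Q^{\frac{3}{2}}$
$A{\left(P,E \right)} = -11342$
$- \frac{99744}{A{\left(\left(-1\right) 4 N{\left(0 \right)},-304 \right)}} = - \frac{99744}{-11342} = \left(-99744\right) \left(- \frac{1}{11342}\right) = \frac{49872}{5671}$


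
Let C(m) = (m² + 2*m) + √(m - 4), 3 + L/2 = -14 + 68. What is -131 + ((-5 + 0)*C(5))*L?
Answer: -18491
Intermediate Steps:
L = 102 (L = -6 + 2*(-14 + 68) = -6 + 2*54 = -6 + 108 = 102)
C(m) = m² + √(-4 + m) + 2*m (C(m) = (m² + 2*m) + √(-4 + m) = m² + √(-4 + m) + 2*m)
-131 + ((-5 + 0)*C(5))*L = -131 + ((-5 + 0)*(5² + √(-4 + 5) + 2*5))*102 = -131 - 5*(25 + √1 + 10)*102 = -131 - 5*(25 + 1 + 10)*102 = -131 - 5*36*102 = -131 - 180*102 = -131 - 18360 = -18491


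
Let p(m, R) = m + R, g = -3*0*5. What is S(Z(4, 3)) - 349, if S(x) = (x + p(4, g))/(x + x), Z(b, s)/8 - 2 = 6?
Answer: -11151/32 ≈ -348.47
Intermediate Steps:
Z(b, s) = 64 (Z(b, s) = 16 + 8*6 = 16 + 48 = 64)
g = 0 (g = 0*5 = 0)
p(m, R) = R + m
S(x) = (4 + x)/(2*x) (S(x) = (x + (0 + 4))/(x + x) = (x + 4)/((2*x)) = (4 + x)*(1/(2*x)) = (4 + x)/(2*x))
S(Z(4, 3)) - 349 = (½)*(4 + 64)/64 - 349 = (½)*(1/64)*68 - 349 = 17/32 - 349 = -11151/32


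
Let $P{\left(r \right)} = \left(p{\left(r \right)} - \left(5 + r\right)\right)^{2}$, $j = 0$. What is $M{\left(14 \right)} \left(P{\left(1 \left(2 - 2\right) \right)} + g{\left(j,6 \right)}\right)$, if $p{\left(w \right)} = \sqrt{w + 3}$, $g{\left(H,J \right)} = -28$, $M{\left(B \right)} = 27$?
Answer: $- 270 \sqrt{3} \approx -467.65$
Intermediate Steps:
$p{\left(w \right)} = \sqrt{3 + w}$
$P{\left(r \right)} = \left(-5 + \sqrt{3 + r} - r\right)^{2}$ ($P{\left(r \right)} = \left(\sqrt{3 + r} - \left(5 + r\right)\right)^{2} = \left(-5 + \sqrt{3 + r} - r\right)^{2}$)
$M{\left(14 \right)} \left(P{\left(1 \left(2 - 2\right) \right)} + g{\left(j,6 \right)}\right) = 27 \left(\left(5 + 1 \left(2 - 2\right) - \sqrt{3 + 1 \left(2 - 2\right)}\right)^{2} - 28\right) = 27 \left(\left(5 + 1 \cdot 0 - \sqrt{3 + 1 \cdot 0}\right)^{2} - 28\right) = 27 \left(\left(5 + 0 - \sqrt{3 + 0}\right)^{2} - 28\right) = 27 \left(\left(5 + 0 - \sqrt{3}\right)^{2} - 28\right) = 27 \left(\left(5 - \sqrt{3}\right)^{2} - 28\right) = 27 \left(-28 + \left(5 - \sqrt{3}\right)^{2}\right) = -756 + 27 \left(5 - \sqrt{3}\right)^{2}$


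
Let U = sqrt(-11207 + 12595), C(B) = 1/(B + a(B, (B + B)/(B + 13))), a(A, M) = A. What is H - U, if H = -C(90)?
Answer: -1/180 - 2*sqrt(347) ≈ -37.261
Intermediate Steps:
C(B) = 1/(2*B) (C(B) = 1/(B + B) = 1/(2*B))
H = -1/180 (H = -1/(2*90) = -1*1/180 = -1/180 ≈ -0.0055556)
U = 2*sqrt(347) (U = sqrt(1388) = 2*sqrt(347) ≈ 37.256)
H - U = -1/180 - 2*sqrt(347)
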